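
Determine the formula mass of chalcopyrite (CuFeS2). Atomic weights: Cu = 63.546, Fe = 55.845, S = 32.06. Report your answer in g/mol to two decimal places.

183.51 g/mol

M = 1(63.546) + 1(55.845) + 2(32.06)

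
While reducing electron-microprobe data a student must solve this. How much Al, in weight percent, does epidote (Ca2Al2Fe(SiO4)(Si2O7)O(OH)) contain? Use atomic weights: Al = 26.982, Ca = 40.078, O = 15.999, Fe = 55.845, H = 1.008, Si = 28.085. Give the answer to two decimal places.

M(Ca2Al2Fe(SiO4)(Si2O7)O(OH)) = 483.215 g/mol.
Al contributes 2 × 26.982 = 53.964 g per mole.
53.964/483.215 = 0.1117 → 11.17%.

11.17 weight percent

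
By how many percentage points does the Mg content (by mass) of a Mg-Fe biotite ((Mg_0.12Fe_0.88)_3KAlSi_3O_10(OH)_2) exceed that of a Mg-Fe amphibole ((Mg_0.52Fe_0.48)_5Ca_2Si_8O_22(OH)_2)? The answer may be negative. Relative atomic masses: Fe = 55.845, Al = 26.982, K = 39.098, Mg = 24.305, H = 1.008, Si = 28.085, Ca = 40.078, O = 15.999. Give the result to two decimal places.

-5.37 percentage points

M((Mg_0.12Fe_0.88)_3KAlSi_3O_10(OH)_2) = 500.520 g/mol, so wt% Mg = 8.750/500.520 × 100 = 1.75%.
M((Mg_0.52Fe_0.48)_5Ca_2Si_8O_22(OH)_2) = 888.049 g/mol, so wt% Mg = 63.193/888.049 × 100 = 7.12%.
1.75 − 7.12 = -5.37 pp.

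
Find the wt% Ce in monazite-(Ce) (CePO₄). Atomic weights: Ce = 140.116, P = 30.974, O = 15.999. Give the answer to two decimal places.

59.60 mass %

Molar mass of CePO₄: 1×140.116 + 1×30.974 + 4×15.999 = 235.086 g/mol.
Mass of Ce per formula unit: 1 × 140.116 = 140.116 g.
Weight fraction Ce = 140.116 / 235.086 = 0.5960.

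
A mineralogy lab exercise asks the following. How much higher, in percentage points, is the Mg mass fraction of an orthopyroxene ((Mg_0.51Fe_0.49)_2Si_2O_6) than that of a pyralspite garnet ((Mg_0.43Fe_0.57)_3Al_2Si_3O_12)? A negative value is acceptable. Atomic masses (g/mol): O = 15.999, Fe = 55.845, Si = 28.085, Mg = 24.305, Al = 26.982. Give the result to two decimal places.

3.84 percentage points

Mg in (Mg_0.51Fe_0.49)_2Si_2O_6: molar mass 231.683 g/mol; 1.02×24.305 = 24.791 g → 10.70 wt%.
Mg in (Mg_0.43Fe_0.57)_3Al_2Si_3O_12: molar mass 457.055 g/mol; 1.29×24.305 = 31.353 g → 6.86 wt%.
Difference = 10.70 − 6.86 = 3.84 percentage points.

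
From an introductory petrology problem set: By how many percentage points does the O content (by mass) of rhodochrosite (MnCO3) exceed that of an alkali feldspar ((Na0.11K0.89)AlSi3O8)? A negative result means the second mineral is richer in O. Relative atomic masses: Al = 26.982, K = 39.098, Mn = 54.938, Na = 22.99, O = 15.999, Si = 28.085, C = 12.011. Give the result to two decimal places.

-4.52 percentage points

M(MnCO3) = 114.946 g/mol, so wt% O = 47.997/114.946 × 100 = 41.76%.
M((Na0.11K0.89)AlSi3O8) = 276.555 g/mol, so wt% O = 127.992/276.555 × 100 = 46.28%.
41.76 − 46.28 = -4.52 pp.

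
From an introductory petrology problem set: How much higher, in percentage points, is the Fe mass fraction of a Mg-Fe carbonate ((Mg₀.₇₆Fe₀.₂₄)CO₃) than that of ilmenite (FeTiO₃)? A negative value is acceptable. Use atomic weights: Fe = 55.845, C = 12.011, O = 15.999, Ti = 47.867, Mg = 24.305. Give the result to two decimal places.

Fe in (Mg₀.₇₆Fe₀.₂₄)CO₃: molar mass 91.883 g/mol; 0.24×55.845 = 13.403 g → 14.59 wt%.
Fe in FeTiO₃: molar mass 151.709 g/mol; 1×55.845 = 55.845 g → 36.81 wt%.
Difference = 14.59 − 36.81 = -22.22 percentage points.

-22.22 percentage points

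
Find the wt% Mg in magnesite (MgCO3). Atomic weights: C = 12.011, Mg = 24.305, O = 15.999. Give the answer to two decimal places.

28.83 mass %

Molar mass of MgCO3: 1·24.305 + 1·12.011 + 3·15.999 = 84.313 g/mol.
Mass of Mg per formula unit: 1 × 24.305 = 24.305 g.
Weight fraction Mg = 24.305 / 84.313 = 0.2883.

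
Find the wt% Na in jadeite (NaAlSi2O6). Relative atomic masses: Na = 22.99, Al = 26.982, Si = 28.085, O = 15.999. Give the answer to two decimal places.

M(NaAlSi2O6) = 202.136 g/mol.
Na contributes 1 × 22.99 = 22.990 g per mole.
22.990/202.136 = 0.1137 → 11.37%.

11.37 mass %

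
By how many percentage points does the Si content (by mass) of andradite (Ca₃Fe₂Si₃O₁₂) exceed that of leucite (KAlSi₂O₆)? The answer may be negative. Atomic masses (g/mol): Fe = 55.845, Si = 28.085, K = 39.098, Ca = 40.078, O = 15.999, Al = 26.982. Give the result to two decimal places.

-9.16 percentage points

First mineral: 84.255 g Si in 508.167 g formula = 16.58 wt% Si.
Second mineral: 56.170 g Si in 218.244 g formula = 25.74 wt% Si.
16.58% − 25.74% gives a difference of -9.16 percentage points.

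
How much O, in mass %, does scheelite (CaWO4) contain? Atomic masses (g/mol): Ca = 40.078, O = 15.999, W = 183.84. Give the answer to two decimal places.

Molar mass of CaWO4: 1*40.078 + 1*183.84 + 4*15.999 = 287.914 g/mol.
Mass of O per formula unit: 4 × 15.999 = 63.996 g.
Weight fraction O = 63.996 / 287.914 = 0.2223.

22.23 mass %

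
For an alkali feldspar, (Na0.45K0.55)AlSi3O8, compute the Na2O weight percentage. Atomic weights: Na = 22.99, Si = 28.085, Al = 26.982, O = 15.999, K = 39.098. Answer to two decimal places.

5.14 wt%

M((Na0.45K0.55)AlSi3O8) = 271.078 g/mol; M(Na2O) = 61.979 g/mol.
Moles Na2O per formula unit = 0.45 Na ÷ 2 = 0.2250.
Na2O fraction = (0.2250 × 61.979) / 271.078 = 13.945/271.078 = 0.0514.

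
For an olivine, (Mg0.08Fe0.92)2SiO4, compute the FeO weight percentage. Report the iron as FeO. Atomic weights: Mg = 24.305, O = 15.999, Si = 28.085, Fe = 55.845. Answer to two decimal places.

Molar mass of (Mg0.08Fe0.92)2SiO4 = 0.16×24.305 + 1.84×55.845 + 1×28.085 + 4×15.999 = 198.725 g/mol.
Each formula unit contains 1.84 Fe, equivalent to 1.84/1 = 1.8400 mol FeO.
M(FeO) = 1×55.845 + 1×15.999 = 71.844 g/mol.
Mass of FeO per formula unit = 1.8400 × 71.844 = 132.193 g.
FeO wt% = 132.193 / 198.725 × 100 = 66.52%.

66.52 wt%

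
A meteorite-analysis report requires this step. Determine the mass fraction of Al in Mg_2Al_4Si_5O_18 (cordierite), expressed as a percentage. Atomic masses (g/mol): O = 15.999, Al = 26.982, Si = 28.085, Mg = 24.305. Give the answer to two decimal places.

M(Mg_2Al_4Si_5O_18) = 584.945 g/mol.
Al contributes 4 × 26.982 = 107.928 g per mole.
107.928/584.945 = 0.1845 → 18.45%.

18.45 wt%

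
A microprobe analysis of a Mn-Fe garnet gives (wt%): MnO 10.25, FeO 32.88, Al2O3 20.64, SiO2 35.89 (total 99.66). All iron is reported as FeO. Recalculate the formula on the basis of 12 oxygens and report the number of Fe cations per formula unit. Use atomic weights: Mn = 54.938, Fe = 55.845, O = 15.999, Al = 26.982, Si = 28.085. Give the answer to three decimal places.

2.284 Fe apfu

10.25 wt% MnO ÷ 70.937 g/mol = 0.14449 mol, giving 0.14449 Mn and 0.14449 O.
32.88 wt% FeO ÷ 71.844 g/mol = 0.45766 mol, giving 0.45766 Fe and 0.45766 O.
20.64 wt% Al2O3 ÷ 101.961 g/mol = 0.20243 mol, giving 0.40486 Al and 0.60729 O.
35.89 wt% SiO2 ÷ 60.083 g/mol = 0.59734 mol, giving 0.59734 Si and 1.19468 O.
Oxygen sums to 2.40412; scaling by 12/2.40412 = 4.99143 puts the formula on 12 O.
Fe: 0.45766 × 4.99143 = 2.284 atoms per formula unit.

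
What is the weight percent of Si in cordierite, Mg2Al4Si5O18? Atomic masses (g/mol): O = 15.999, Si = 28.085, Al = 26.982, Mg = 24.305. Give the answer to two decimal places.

Molar mass of Mg2Al4Si5O18: 2·24.305 + 4·26.982 + 5·28.085 + 18·15.999 = 584.945 g/mol.
Mass of Si per formula unit: 5 × 28.085 = 140.425 g.
Weight fraction Si = 140.425 / 584.945 = 0.2401.

24.01 mass %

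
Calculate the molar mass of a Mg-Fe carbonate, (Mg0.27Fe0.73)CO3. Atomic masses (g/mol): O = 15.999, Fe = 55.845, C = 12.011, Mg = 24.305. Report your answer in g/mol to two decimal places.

107.34 g/mol

The formula mass is the sum 0.27×24.305 + 0.73×55.845 + 1×12.011 + 3×15.999.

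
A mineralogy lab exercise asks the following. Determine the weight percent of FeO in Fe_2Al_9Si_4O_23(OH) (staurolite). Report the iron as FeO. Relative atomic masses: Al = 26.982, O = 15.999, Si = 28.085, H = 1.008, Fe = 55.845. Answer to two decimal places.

16.87 wt%

Molar mass of Fe_2Al_9Si_4O_23(OH) = 2*55.845 + 9*26.982 + 4*28.085 + 24*15.999 + 1*1.008 = 851.852 g/mol.
Each formula unit contains 2 Fe, equivalent to 2/1 = 2.0000 mol FeO.
M(FeO) = 1×55.845 + 1×15.999 = 71.844 g/mol.
Mass of FeO per formula unit = 2.0000 × 71.844 = 143.688 g.
FeO wt% = 143.688 / 851.852 × 100 = 16.87%.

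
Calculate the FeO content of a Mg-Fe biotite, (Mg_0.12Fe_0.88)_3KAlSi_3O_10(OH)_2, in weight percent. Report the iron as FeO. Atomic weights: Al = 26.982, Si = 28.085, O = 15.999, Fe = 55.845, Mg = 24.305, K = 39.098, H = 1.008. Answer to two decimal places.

37.89 wt%

Formula mass = 500.520 g/mol.
2.64 Fe → 2.6400 mol FeO per formula unit; M(FeO) = 71.844, so FeO mass = 189.668 g.
189.668/500.520 × 100 = 37.89 wt%.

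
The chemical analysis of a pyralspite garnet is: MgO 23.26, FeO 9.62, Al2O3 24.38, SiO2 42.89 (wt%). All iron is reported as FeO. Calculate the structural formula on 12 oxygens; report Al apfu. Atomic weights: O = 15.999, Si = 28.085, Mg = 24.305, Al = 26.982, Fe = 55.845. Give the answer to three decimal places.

MgO (M=40.304): mol = 0.57711; Mg = 0.57711, O = 0.57711.
FeO (M=71.844): mol = 0.13390; Fe = 0.13390, O = 0.13390.
Al2O3 (M=101.961): mol = 0.23911; Al = 0.47822, O = 0.71733.
SiO2 (M=60.083): mol = 0.71385; Si = 0.71385, O = 1.42770.
ΣO = 2.85604; factor = 12/ΣO = 4.20162.
Al apfu = 0.47822 × 4.20162 = 2.009.

2.009 Al apfu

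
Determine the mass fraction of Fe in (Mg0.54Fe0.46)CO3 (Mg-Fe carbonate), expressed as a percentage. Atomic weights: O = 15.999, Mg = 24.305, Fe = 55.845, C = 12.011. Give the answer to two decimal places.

26.00 wt%

Molar mass of (Mg0.54Fe0.46)CO3: 0.54·24.305 + 0.46·55.845 + 1·12.011 + 3·15.999 = 98.821 g/mol.
Mass of Fe per formula unit: 0.46 × 55.845 = 25.689 g.
Weight fraction Fe = 25.689 / 98.821 = 0.2600.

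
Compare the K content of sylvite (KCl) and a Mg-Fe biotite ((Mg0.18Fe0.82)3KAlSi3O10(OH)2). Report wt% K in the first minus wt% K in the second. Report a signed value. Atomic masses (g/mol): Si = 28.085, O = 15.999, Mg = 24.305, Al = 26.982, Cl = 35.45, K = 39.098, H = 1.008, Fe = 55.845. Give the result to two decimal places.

M(KCl) = 74.548 g/mol, so wt% K = 39.098/74.548 × 100 = 52.45%.
M((Mg0.18Fe0.82)3KAlSi3O10(OH)2) = 494.842 g/mol, so wt% K = 39.098/494.842 × 100 = 7.90%.
52.45 − 7.90 = 44.55 pp.

44.55 percentage points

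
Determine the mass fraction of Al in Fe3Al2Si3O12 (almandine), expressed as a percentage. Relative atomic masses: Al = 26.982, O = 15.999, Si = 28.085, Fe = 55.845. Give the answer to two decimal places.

Molar mass of Fe3Al2Si3O12: 3×55.845 + 2×26.982 + 3×28.085 + 12×15.999 = 497.742 g/mol.
Mass of Al per formula unit: 2 × 26.982 = 53.964 g.
Weight fraction Al = 53.964 / 497.742 = 0.1084.

10.84 wt%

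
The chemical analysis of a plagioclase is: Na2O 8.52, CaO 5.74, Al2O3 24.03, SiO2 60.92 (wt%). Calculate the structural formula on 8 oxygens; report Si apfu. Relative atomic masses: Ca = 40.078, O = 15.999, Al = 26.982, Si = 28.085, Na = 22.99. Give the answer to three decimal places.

Na2O (M=61.979): mol = 0.13747; Na = 0.27494, O = 0.13747.
CaO (M=56.077): mol = 0.10236; Ca = 0.10236, O = 0.10236.
Al2O3 (M=101.961): mol = 0.23568; Al = 0.47136, O = 0.70704.
SiO2 (M=60.083): mol = 1.01393; Si = 1.01393, O = 2.02786.
ΣO = 2.97473; factor = 8/ΣO = 2.68932.
Si apfu = 1.01393 × 2.68932 = 2.727.

2.727 Si apfu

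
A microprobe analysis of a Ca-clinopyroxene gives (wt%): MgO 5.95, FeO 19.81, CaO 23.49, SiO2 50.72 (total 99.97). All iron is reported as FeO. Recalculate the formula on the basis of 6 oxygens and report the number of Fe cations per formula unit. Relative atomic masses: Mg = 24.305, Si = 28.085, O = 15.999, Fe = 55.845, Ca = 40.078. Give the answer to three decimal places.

0.654 Fe apfu

MgO (M=40.304): mol = 0.14763; Mg = 0.14763, O = 0.14763.
FeO (M=71.844): mol = 0.27574; Fe = 0.27574, O = 0.27574.
CaO (M=56.077): mol = 0.41889; Ca = 0.41889, O = 0.41889.
SiO2 (M=60.083): mol = 0.84417; Si = 0.84417, O = 1.68834.
ΣO = 2.53060; factor = 6/ΣO = 2.37098.
Fe apfu = 0.27574 × 2.37098 = 0.654.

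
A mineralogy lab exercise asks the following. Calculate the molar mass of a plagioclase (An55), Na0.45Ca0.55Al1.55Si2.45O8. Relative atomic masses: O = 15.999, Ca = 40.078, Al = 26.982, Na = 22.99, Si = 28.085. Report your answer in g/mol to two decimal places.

271.01 g/mol

The formula mass is the sum 0.45*22.99 + 0.55*40.078 + 1.55*26.982 + 2.45*28.085 + 8*15.999.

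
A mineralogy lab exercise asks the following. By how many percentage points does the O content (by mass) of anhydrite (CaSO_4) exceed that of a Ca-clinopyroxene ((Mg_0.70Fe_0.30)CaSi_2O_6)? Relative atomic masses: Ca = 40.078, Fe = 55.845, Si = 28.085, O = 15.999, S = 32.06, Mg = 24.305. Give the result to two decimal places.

First mineral: 63.996 g O in 136.134 g formula = 47.01 wt% O.
Second mineral: 95.994 g O in 226.009 g formula = 42.47 wt% O.
47.01% − 42.47% gives a difference of 4.54 percentage points.

4.54 percentage points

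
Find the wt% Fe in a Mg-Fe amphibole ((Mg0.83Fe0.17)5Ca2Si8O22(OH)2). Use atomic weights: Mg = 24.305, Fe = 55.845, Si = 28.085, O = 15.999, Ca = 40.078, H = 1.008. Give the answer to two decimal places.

Formula mass = 4.15×24.305 + 0.85×55.845 + 2×40.078 + 8×28.085 + 24×15.999 + 2×1.008 = 839.162 g/mol, of which 47.468 g is Fe.
So Fe makes up 47.468/839.162 = 0.0566 of the mass, i.e. 5.66%.

5.66 mass %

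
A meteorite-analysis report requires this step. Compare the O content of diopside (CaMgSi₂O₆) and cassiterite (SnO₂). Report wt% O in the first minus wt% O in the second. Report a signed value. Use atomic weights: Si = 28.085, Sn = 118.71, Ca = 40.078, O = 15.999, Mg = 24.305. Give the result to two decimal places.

O in CaMgSi₂O₆: molar mass 216.547 g/mol; 6×15.999 = 95.994 g → 44.33 wt%.
O in SnO₂: molar mass 150.708 g/mol; 2×15.999 = 31.998 g → 21.23 wt%.
Difference = 44.33 − 21.23 = 23.10 percentage points.

23.10 percentage points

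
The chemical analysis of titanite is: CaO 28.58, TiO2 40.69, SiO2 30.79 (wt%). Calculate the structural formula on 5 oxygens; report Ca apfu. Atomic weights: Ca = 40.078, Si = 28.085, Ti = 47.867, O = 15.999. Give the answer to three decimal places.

0.998 Ca apfu

28.58 wt% CaO ÷ 56.077 g/mol = 0.50966 mol, giving 0.50966 Ca and 0.50966 O.
40.69 wt% TiO2 ÷ 79.865 g/mol = 0.50948 mol, giving 0.50948 Ti and 1.01896 O.
30.79 wt% SiO2 ÷ 60.083 g/mol = 0.51246 mol, giving 0.51246 Si and 1.02492 O.
Oxygen sums to 2.55354; scaling by 5/2.55354 = 1.95807 puts the formula on 5 O.
Ca: 0.50966 × 1.95807 = 0.998 atoms per formula unit.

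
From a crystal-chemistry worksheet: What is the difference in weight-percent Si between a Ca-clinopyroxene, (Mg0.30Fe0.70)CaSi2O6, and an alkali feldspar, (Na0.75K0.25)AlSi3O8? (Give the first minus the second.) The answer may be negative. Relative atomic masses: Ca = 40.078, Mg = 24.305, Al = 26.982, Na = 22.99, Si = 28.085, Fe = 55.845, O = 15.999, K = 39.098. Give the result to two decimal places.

-8.11 percentage points

First mineral: 56.170 g Si in 238.625 g formula = 23.54 wt% Si.
Second mineral: 84.255 g Si in 266.246 g formula = 31.65 wt% Si.
23.54% − 31.65% gives a difference of -8.11 percentage points.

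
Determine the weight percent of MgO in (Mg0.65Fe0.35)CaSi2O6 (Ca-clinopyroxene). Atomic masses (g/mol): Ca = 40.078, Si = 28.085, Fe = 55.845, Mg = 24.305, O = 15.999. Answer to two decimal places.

Formula mass = 227.586 g/mol.
0.65 Mg → 0.6500 mol MgO per formula unit; M(MgO) = 40.304, so MgO mass = 26.198 g.
26.198/227.586 × 100 = 11.51 wt%.

11.51 wt%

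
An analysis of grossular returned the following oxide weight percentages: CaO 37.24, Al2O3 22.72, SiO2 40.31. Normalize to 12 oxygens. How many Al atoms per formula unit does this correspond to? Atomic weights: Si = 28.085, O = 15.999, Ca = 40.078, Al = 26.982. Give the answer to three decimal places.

CaO: 37.24/56.077 = 0.66409 mol → 0.66409 mol Ca, 0.66409 mol O.
Al2O3: 22.72/101.961 = 0.22283 mol → 0.44566 mol Al, 0.66849 mol O.
SiO2: 40.31/60.083 = 0.67091 mol → 0.67091 mol Si, 1.34182 mol O.
Total oxygen = 2.67440 mol. Normalization factor = 12/2.67440 = 4.48699.
Al per 12 O = 0.44566 × 4.48699 = 2.000.

2.000 Al apfu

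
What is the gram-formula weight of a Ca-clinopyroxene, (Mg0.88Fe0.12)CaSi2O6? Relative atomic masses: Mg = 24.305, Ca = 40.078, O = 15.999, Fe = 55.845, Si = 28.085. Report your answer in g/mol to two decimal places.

Mg: 0.88 × 24.305 = 21.3884
Fe: 0.12 × 55.845 = 6.7014
Ca: 1 × 40.078 = 40.0780
Si: 2 × 28.085 = 56.1700
O: 6 × 15.999 = 95.9940
Summing the contributions gives the formula mass.

220.33 g/mol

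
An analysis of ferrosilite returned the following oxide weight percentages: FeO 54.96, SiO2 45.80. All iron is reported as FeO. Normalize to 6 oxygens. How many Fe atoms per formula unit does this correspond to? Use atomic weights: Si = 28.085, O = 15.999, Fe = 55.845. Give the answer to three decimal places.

2.005 Fe apfu

FeO (M=71.844): mol = 0.76499; Fe = 0.76499, O = 0.76499.
SiO2 (M=60.083): mol = 0.76228; Si = 0.76228, O = 1.52456.
ΣO = 2.28955; factor = 6/ΣO = 2.62060.
Fe apfu = 0.76499 × 2.62060 = 2.005.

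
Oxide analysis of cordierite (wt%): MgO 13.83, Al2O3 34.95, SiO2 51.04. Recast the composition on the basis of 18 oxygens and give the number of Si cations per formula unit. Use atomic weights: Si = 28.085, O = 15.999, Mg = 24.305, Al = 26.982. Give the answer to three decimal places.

13.83 wt% MgO ÷ 40.304 g/mol = 0.34314 mol, giving 0.34314 Mg and 0.34314 O.
34.95 wt% Al2O3 ÷ 101.961 g/mol = 0.34278 mol, giving 0.68556 Al and 1.02834 O.
51.04 wt% SiO2 ÷ 60.083 g/mol = 0.84949 mol, giving 0.84949 Si and 1.69898 O.
Oxygen sums to 3.07046; scaling by 18/3.07046 = 5.86231 puts the formula on 18 O.
Si: 0.84949 × 5.86231 = 4.980 atoms per formula unit.

4.980 Si apfu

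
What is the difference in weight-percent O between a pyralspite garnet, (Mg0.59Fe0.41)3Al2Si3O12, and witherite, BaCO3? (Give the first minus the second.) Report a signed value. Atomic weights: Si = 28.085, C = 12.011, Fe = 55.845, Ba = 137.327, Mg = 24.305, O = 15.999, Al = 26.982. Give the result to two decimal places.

19.12 percentage points

M((Mg0.59Fe0.41)3Al2Si3O12) = 441.916 g/mol, so wt% O = 191.988/441.916 × 100 = 43.44%.
M(BaCO3) = 197.335 g/mol, so wt% O = 47.997/197.335 × 100 = 24.32%.
43.44 − 24.32 = 19.12 pp.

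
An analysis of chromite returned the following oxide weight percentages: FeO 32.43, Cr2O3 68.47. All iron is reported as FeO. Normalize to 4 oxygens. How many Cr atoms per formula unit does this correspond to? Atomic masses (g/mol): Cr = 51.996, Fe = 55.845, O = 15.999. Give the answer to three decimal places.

FeO (M=71.844): mol = 0.45139; Fe = 0.45139, O = 0.45139.
Cr2O3 (M=151.989): mol = 0.45049; Cr = 0.90098, O = 1.35147.
ΣO = 1.80286; factor = 4/ΣO = 2.21870.
Cr apfu = 0.90098 × 2.21870 = 1.999.

1.999 Cr apfu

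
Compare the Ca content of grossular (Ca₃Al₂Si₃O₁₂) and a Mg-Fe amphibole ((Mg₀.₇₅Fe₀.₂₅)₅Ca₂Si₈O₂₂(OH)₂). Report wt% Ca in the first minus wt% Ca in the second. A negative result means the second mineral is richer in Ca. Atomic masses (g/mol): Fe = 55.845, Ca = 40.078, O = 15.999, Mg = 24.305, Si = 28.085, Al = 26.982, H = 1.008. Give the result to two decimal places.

17.28 percentage points

First mineral: 120.234 g Ca in 450.441 g formula = 26.69 wt% Ca.
Second mineral: 80.156 g Ca in 851.778 g formula = 9.41 wt% Ca.
26.69% − 9.41% gives a difference of 17.28 percentage points.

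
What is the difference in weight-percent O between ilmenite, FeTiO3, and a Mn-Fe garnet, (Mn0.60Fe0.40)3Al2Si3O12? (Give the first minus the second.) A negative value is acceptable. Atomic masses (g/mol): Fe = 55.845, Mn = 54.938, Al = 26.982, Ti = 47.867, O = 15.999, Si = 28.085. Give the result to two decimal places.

-7.06 percentage points

M(FeTiO3) = 151.709 g/mol, so wt% O = 47.997/151.709 × 100 = 31.64%.
M((Mn0.60Fe0.40)3Al2Si3O12) = 496.109 g/mol, so wt% O = 191.988/496.109 × 100 = 38.70%.
31.64 − 38.70 = -7.06 pp.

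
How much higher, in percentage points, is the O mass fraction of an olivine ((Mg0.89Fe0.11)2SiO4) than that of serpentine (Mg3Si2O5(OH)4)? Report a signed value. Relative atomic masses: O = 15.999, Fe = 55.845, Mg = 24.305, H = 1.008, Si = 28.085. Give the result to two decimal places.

First mineral: 63.996 g O in 147.630 g formula = 43.35 wt% O.
Second mineral: 143.991 g O in 277.108 g formula = 51.96 wt% O.
43.35% − 51.96% gives a difference of -8.61 percentage points.

-8.61 percentage points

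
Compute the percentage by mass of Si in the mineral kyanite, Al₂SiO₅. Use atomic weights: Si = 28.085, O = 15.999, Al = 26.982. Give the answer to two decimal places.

M(Al₂SiO₅) = 162.044 g/mol.
Si contributes 1 × 28.085 = 28.085 g per mole.
28.085/162.044 = 0.1733 → 17.33%.

17.33 mass %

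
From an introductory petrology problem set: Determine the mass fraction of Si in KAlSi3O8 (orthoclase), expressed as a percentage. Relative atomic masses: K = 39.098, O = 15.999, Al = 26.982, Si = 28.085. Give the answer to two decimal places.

30.27 mass %

Formula mass = 1*39.098 + 1*26.982 + 3*28.085 + 8*15.999 = 278.327 g/mol, of which 84.255 g is Si.
So Si makes up 84.255/278.327 = 0.3027 of the mass, i.e. 30.27%.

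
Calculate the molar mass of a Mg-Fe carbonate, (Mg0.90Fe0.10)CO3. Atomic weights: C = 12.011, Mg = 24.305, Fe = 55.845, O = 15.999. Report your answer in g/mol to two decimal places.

M = 0.90×24.305 + 0.10×55.845 + 1×12.011 + 3×15.999

87.47 g/mol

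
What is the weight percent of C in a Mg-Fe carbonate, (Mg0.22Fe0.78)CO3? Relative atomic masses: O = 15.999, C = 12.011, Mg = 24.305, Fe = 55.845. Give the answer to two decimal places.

M((Mg0.22Fe0.78)CO3) = 108.914 g/mol.
C contributes 1 × 12.011 = 12.011 g per mole.
12.011/108.914 = 0.1103 → 11.03%.

11.03 wt%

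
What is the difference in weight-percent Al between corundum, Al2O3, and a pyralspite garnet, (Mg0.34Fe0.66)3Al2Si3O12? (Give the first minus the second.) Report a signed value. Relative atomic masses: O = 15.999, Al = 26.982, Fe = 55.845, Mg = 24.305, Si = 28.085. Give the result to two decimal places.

41.34 percentage points

First mineral: 53.964 g Al in 101.961 g formula = 52.93 wt% Al.
Second mineral: 53.964 g Al in 465.571 g formula = 11.59 wt% Al.
52.93% − 11.59% gives a difference of 41.34 percentage points.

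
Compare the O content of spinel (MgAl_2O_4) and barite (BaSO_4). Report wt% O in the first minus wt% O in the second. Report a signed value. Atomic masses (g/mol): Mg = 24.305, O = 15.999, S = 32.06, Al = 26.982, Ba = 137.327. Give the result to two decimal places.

17.56 percentage points

M(MgAl_2O_4) = 142.265 g/mol, so wt% O = 63.996/142.265 × 100 = 44.98%.
M(BaSO_4) = 233.383 g/mol, so wt% O = 63.996/233.383 × 100 = 27.42%.
44.98 − 27.42 = 17.56 pp.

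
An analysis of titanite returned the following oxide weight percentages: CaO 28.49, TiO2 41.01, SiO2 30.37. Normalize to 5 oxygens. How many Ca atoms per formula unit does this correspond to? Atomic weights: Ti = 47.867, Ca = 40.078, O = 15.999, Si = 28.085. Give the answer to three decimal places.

CaO (M=56.077): mol = 0.50805; Ca = 0.50805, O = 0.50805.
TiO2 (M=79.865): mol = 0.51349; Ti = 0.51349, O = 1.02698.
SiO2 (M=60.083): mol = 0.50547; Si = 0.50547, O = 1.01094.
ΣO = 2.54597; factor = 5/ΣO = 1.96389.
Ca apfu = 0.50805 × 1.96389 = 0.998.

0.998 Ca apfu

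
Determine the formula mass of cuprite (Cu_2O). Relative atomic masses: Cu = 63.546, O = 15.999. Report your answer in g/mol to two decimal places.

143.09 g/mol

Cu: 2 × 63.546 = 127.0920
O: 1 × 15.999 = 15.9990
Summing the contributions gives the formula mass.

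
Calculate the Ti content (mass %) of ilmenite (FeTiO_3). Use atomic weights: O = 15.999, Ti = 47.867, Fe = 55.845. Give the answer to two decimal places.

M(FeTiO_3) = 151.709 g/mol.
Ti contributes 1 × 47.867 = 47.867 g per mole.
47.867/151.709 = 0.3155 → 31.55%.

31.55 mass %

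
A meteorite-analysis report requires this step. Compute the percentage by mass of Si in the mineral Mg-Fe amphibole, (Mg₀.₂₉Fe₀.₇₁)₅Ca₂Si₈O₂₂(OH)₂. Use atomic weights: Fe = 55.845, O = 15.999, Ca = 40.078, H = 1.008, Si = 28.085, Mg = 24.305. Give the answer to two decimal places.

24.31 weight percent

Molar mass of (Mg₀.₂₉Fe₀.₇₁)₅Ca₂Si₈O₂₂(OH)₂: 1.45×24.305 + 3.55×55.845 + 2×40.078 + 8×28.085 + 24×15.999 + 2×1.008 = 924.320 g/mol.
Mass of Si per formula unit: 8 × 28.085 = 224.680 g.
Weight fraction Si = 224.680 / 924.320 = 0.2431.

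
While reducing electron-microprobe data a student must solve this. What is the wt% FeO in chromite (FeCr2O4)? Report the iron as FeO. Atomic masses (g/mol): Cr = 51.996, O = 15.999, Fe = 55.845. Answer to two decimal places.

M(FeCr2O4) = 223.833 g/mol; M(FeO) = 71.844 g/mol.
Moles FeO per formula unit = 1 Fe ÷ 1 = 1.0000.
FeO fraction = (1.0000 × 71.844) / 223.833 = 71.844/223.833 = 0.3210.

32.10 wt%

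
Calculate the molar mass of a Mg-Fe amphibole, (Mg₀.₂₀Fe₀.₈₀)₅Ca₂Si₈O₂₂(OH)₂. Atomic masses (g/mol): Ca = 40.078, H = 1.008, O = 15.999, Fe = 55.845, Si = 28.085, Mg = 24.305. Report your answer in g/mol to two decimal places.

938.51 g/mol

The formula mass is the sum 1(24.305) + 4(55.845) + 2(40.078) + 8(28.085) + 24(15.999) + 2(1.008).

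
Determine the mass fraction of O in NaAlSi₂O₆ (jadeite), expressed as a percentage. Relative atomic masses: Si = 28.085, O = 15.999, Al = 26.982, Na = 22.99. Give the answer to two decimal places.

M(NaAlSi₂O₆) = 202.136 g/mol.
O contributes 6 × 15.999 = 95.994 g per mole.
95.994/202.136 = 0.4749 → 47.49%.

47.49 mass %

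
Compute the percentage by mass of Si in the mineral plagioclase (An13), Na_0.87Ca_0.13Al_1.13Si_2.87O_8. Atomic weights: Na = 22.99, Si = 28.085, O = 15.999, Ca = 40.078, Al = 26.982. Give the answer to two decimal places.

30.50 wt%

M(Na_0.87Ca_0.13Al_1.13Si_2.87O_8) = 264.297 g/mol.
Si contributes 2.87 × 28.085 = 80.604 g per mole.
80.604/264.297 = 0.3050 → 30.50%.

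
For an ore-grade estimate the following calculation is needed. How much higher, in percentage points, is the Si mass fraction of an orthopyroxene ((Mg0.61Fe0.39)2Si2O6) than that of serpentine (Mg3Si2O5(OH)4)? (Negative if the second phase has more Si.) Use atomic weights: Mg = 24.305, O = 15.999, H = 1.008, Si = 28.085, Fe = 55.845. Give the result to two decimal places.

First mineral: 56.170 g Si in 225.375 g formula = 24.92 wt% Si.
Second mineral: 56.170 g Si in 277.108 g formula = 20.27 wt% Si.
24.92% − 20.27% gives a difference of 4.65 percentage points.

4.65 percentage points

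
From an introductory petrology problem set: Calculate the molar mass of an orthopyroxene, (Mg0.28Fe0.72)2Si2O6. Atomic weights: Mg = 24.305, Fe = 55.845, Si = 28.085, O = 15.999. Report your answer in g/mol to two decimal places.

246.19 g/mol

The formula mass is the sum 0.56*24.305 + 1.44*55.845 + 2*28.085 + 6*15.999.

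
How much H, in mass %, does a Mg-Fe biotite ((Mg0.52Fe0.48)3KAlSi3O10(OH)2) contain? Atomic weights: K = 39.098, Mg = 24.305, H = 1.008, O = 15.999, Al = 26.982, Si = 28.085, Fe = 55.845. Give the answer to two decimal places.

0.44 mass %

Formula mass = 1.56*24.305 + 1.44*55.845 + 1*39.098 + 1*26.982 + 3*28.085 + 12*15.999 + 2*1.008 = 462.672 g/mol, of which 2.016 g is H.
So H makes up 2.016/462.672 = 0.0044 of the mass, i.e. 0.44%.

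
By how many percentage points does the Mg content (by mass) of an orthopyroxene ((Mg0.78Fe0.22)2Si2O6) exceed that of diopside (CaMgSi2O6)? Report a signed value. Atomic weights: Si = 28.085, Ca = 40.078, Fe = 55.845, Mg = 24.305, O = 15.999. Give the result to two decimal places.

M((Mg0.78Fe0.22)2Si2O6) = 214.652 g/mol, so wt% Mg = 37.916/214.652 × 100 = 17.66%.
M(CaMgSi2O6) = 216.547 g/mol, so wt% Mg = 24.305/216.547 × 100 = 11.22%.
17.66 − 11.22 = 6.44 pp.

6.44 percentage points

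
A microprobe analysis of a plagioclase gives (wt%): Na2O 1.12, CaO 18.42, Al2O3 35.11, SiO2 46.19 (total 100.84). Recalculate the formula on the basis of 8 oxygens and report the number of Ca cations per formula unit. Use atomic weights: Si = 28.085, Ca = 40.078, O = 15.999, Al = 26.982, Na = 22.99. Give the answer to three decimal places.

Na2O: 1.12/61.979 = 0.01807 mol → 0.03614 mol Na, 0.01807 mol O.
CaO: 18.42/56.077 = 0.32848 mol → 0.32848 mol Ca, 0.32848 mol O.
Al2O3: 35.11/101.961 = 0.34435 mol → 0.68870 mol Al, 1.03305 mol O.
SiO2: 46.19/60.083 = 0.76877 mol → 0.76877 mol Si, 1.53754 mol O.
Total oxygen = 2.91714 mol. Normalization factor = 8/2.91714 = 2.74241.
Ca per 8 O = 0.32848 × 2.74241 = 0.901.

0.901 Ca apfu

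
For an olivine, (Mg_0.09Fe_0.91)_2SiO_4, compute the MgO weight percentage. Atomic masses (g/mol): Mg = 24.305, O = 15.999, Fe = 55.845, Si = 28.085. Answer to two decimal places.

M((Mg_0.09Fe_0.91)_2SiO_4) = 198.094 g/mol; M(MgO) = 40.304 g/mol.
Moles MgO per formula unit = 0.18 Mg ÷ 1 = 0.1800.
MgO fraction = (0.1800 × 40.304) / 198.094 = 7.255/198.094 = 0.0366.

3.66 wt%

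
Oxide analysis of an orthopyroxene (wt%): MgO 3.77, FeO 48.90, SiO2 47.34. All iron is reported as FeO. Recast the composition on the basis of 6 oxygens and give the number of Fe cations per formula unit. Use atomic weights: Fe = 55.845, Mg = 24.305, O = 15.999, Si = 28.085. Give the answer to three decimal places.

1.738 Fe apfu

MgO (M=40.304): mol = 0.09354; Mg = 0.09354, O = 0.09354.
FeO (M=71.844): mol = 0.68064; Fe = 0.68064, O = 0.68064.
SiO2 (M=60.083): mol = 0.78791; Si = 0.78791, O = 1.57582.
ΣO = 2.35000; factor = 6/ΣO = 2.55319.
Fe apfu = 0.68064 × 2.55319 = 1.738.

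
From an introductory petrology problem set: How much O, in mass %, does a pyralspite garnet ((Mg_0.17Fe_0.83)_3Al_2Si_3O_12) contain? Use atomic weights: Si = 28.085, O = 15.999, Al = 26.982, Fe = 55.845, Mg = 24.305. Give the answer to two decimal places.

Formula mass = 0.51·24.305 + 2.49·55.845 + 2·26.982 + 3·28.085 + 12·15.999 = 481.657 g/mol, of which 191.988 g is O.
So O makes up 191.988/481.657 = 0.3986 of the mass, i.e. 39.86%.

39.86 mass %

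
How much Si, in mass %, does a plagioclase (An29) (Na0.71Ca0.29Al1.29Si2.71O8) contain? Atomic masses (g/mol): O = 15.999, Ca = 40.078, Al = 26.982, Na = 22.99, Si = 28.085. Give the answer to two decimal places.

Molar mass of Na0.71Ca0.29Al1.29Si2.71O8: 0.71·22.99 + 0.29·40.078 + 1.29·26.982 + 2.71·28.085 + 8·15.999 = 266.855 g/mol.
Mass of Si per formula unit: 2.71 × 28.085 = 76.110 g.
Weight fraction Si = 76.110 / 266.855 = 0.2852.

28.52 mass %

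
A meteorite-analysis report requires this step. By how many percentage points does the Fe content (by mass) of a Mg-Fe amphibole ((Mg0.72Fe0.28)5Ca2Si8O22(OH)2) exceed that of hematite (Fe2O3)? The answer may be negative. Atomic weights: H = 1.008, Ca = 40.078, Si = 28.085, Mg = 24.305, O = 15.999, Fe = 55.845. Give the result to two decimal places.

Fe in (Mg0.72Fe0.28)5Ca2Si8O22(OH)2: molar mass 856.509 g/mol; 1.40×55.845 = 78.183 g → 9.13 wt%.
Fe in Fe2O3: molar mass 159.687 g/mol; 2×55.845 = 111.690 g → 69.94 wt%.
Difference = 9.13 − 69.94 = -60.81 percentage points.

-60.81 percentage points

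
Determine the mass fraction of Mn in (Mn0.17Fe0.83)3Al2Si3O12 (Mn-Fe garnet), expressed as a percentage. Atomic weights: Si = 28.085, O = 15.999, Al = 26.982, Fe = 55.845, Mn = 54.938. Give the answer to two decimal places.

5.63 wt%

Formula mass = 0.51·54.938 + 2.49·55.845 + 2·26.982 + 3·28.085 + 12·15.999 = 497.279 g/mol, of which 28.018 g is Mn.
So Mn makes up 28.018/497.279 = 0.0563 of the mass, i.e. 5.63%.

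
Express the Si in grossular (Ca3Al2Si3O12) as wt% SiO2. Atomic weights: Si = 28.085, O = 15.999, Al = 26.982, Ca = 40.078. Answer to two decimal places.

40.02 wt%

Formula mass = 450.441 g/mol.
3 Si → 3.0000 mol SiO2 per formula unit; M(SiO2) = 60.083, so SiO2 mass = 180.249 g.
180.249/450.441 × 100 = 40.02 wt%.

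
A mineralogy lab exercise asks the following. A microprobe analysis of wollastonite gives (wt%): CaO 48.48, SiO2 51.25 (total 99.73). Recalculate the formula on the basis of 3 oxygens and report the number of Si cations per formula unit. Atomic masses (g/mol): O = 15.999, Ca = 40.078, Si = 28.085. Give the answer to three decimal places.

0.996 Si apfu

CaO (M=56.077): mol = 0.86453; Ca = 0.86453, O = 0.86453.
SiO2 (M=60.083): mol = 0.85299; Si = 0.85299, O = 1.70598.
ΣO = 2.57051; factor = 3/ΣO = 1.16708.
Si apfu = 0.85299 × 1.16708 = 0.996.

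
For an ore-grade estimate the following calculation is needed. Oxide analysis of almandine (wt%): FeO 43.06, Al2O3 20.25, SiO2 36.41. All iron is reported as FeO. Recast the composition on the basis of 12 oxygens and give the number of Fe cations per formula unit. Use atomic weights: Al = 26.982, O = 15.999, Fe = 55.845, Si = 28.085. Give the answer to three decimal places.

2.988 Fe apfu

FeO (M=71.844): mol = 0.59935; Fe = 0.59935, O = 0.59935.
Al2O3 (M=101.961): mol = 0.19861; Al = 0.39722, O = 0.59583.
SiO2 (M=60.083): mol = 0.60600; Si = 0.60600, O = 1.21200.
ΣO = 2.40718; factor = 12/ΣO = 4.98509.
Fe apfu = 0.59935 × 4.98509 = 2.988.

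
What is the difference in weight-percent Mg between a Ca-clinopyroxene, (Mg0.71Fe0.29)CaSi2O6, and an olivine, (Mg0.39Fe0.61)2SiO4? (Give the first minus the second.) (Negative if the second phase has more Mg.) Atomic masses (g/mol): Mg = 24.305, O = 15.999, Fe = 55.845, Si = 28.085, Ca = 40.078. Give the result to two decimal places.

Mg in (Mg0.71Fe0.29)CaSi2O6: molar mass 225.694 g/mol; 0.71×24.305 = 17.257 g → 7.65 wt%.
Mg in (Mg0.39Fe0.61)2SiO4: molar mass 179.170 g/mol; 0.78×24.305 = 18.958 g → 10.58 wt%.
Difference = 7.65 − 10.58 = -2.93 percentage points.

-2.93 percentage points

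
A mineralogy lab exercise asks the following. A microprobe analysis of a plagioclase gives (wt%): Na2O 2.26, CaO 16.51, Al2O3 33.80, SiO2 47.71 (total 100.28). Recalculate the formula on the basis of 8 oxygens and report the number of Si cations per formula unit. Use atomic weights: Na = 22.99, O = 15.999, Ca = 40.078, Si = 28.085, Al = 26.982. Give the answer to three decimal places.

2.26 wt% Na2O ÷ 61.979 g/mol = 0.03646 mol, giving 0.07292 Na and 0.03646 O.
16.51 wt% CaO ÷ 56.077 g/mol = 0.29442 mol, giving 0.29442 Ca and 0.29442 O.
33.80 wt% Al2O3 ÷ 101.961 g/mol = 0.33150 mol, giving 0.66300 Al and 0.99450 O.
47.71 wt% SiO2 ÷ 60.083 g/mol = 0.79407 mol, giving 0.79407 Si and 1.58814 O.
Oxygen sums to 2.91352; scaling by 8/2.91352 = 2.74582 puts the formula on 8 O.
Si: 0.79407 × 2.74582 = 2.180 atoms per formula unit.

2.180 Si apfu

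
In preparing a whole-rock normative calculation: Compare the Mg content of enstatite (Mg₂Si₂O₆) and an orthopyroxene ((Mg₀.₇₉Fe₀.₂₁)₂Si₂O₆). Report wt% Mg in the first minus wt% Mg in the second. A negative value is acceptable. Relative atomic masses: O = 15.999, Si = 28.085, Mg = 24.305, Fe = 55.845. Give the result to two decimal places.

6.27 percentage points

M(Mg₂Si₂O₆) = 200.774 g/mol, so wt% Mg = 48.610/200.774 × 100 = 24.21%.
M((Mg₀.₇₉Fe₀.₂₁)₂Si₂O₆) = 214.021 g/mol, so wt% Mg = 38.402/214.021 × 100 = 17.94%.
24.21 − 17.94 = 6.27 pp.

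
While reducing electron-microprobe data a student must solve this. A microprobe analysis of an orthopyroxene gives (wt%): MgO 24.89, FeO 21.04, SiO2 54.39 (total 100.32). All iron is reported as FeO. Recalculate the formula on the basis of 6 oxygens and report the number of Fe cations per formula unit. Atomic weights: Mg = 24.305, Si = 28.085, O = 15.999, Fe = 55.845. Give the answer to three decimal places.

MgO (M=40.304): mol = 0.61756; Mg = 0.61756, O = 0.61756.
FeO (M=71.844): mol = 0.29286; Fe = 0.29286, O = 0.29286.
SiO2 (M=60.083): mol = 0.90525; Si = 0.90525, O = 1.81050.
ΣO = 2.72092; factor = 6/ΣO = 2.20514.
Fe apfu = 0.29286 × 2.20514 = 0.646.

0.646 Fe apfu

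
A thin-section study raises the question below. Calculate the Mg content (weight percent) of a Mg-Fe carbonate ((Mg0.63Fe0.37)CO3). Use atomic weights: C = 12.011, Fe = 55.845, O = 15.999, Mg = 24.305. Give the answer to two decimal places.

Molar mass of (Mg0.63Fe0.37)CO3: 0.63*24.305 + 0.37*55.845 + 1*12.011 + 3*15.999 = 95.983 g/mol.
Mass of Mg per formula unit: 0.63 × 24.305 = 15.312 g.
Weight fraction Mg = 15.312 / 95.983 = 0.1595.

15.95 weight percent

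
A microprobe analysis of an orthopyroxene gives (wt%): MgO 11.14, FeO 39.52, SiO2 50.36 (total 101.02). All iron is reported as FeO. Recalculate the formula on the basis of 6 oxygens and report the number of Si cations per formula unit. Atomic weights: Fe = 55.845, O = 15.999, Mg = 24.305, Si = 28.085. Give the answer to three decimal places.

MgO: 11.14/40.304 = 0.27640 mol → 0.27640 mol Mg, 0.27640 mol O.
FeO: 39.52/71.844 = 0.55008 mol → 0.55008 mol Fe, 0.55008 mol O.
SiO2: 50.36/60.083 = 0.83817 mol → 0.83817 mol Si, 1.67634 mol O.
Total oxygen = 2.50282 mol. Normalization factor = 6/2.50282 = 2.39730.
Si per 6 O = 0.83817 × 2.39730 = 2.009.

2.009 Si apfu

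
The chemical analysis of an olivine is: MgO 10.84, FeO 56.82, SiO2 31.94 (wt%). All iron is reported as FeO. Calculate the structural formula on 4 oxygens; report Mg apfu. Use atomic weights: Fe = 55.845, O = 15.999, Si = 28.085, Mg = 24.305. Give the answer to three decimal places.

0.507 Mg apfu

MgO (M=40.304): mol = 0.26896; Mg = 0.26896, O = 0.26896.
FeO (M=71.844): mol = 0.79088; Fe = 0.79088, O = 0.79088.
SiO2 (M=60.083): mol = 0.53160; Si = 0.53160, O = 1.06320.
ΣO = 2.12304; factor = 4/ΣO = 1.88409.
Mg apfu = 0.26896 × 1.88409 = 0.507.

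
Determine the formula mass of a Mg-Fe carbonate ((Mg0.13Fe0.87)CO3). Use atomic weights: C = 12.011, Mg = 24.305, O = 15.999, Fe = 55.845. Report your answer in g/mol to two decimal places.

111.75 g/mol

The formula mass is the sum 0.13(24.305) + 0.87(55.845) + 1(12.011) + 3(15.999).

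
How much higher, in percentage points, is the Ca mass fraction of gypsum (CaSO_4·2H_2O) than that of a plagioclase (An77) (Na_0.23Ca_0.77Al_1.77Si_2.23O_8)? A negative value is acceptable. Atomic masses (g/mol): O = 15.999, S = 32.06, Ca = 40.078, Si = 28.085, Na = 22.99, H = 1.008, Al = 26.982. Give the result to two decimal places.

12.04 percentage points

First mineral: 40.078 g Ca in 172.164 g formula = 23.28 wt% Ca.
Second mineral: 30.860 g Ca in 274.527 g formula = 11.24 wt% Ca.
23.28% − 11.24% gives a difference of 12.04 percentage points.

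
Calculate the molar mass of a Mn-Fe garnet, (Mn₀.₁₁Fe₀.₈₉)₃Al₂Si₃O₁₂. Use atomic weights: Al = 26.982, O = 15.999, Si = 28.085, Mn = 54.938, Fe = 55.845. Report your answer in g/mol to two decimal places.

The formula mass is the sum 0.33×54.938 + 2.67×55.845 + 2×26.982 + 3×28.085 + 12×15.999.

497.44 g/mol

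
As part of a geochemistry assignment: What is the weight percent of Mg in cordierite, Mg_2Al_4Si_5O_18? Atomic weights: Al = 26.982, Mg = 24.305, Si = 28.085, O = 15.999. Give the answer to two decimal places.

Molar mass of Mg_2Al_4Si_5O_18: 2*24.305 + 4*26.982 + 5*28.085 + 18*15.999 = 584.945 g/mol.
Mass of Mg per formula unit: 2 × 24.305 = 48.610 g.
Weight fraction Mg = 48.610 / 584.945 = 0.0831.

8.31 wt%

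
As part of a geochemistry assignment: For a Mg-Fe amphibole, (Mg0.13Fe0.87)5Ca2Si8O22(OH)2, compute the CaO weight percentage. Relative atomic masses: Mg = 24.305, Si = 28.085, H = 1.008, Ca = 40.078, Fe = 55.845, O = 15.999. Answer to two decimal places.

11.81 wt%

Formula mass = 949.552 g/mol.
2 Ca → 2.0000 mol CaO per formula unit; M(CaO) = 56.077, so CaO mass = 112.154 g.
112.154/949.552 × 100 = 11.81 wt%.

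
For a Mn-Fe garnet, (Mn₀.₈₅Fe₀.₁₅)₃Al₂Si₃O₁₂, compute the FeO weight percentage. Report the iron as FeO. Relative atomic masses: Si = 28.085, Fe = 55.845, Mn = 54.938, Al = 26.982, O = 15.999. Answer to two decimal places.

6.53 wt%

Formula mass = 495.429 g/mol.
0.45 Fe → 0.4500 mol FeO per formula unit; M(FeO) = 71.844, so FeO mass = 32.330 g.
32.330/495.429 × 100 = 6.53 wt%.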